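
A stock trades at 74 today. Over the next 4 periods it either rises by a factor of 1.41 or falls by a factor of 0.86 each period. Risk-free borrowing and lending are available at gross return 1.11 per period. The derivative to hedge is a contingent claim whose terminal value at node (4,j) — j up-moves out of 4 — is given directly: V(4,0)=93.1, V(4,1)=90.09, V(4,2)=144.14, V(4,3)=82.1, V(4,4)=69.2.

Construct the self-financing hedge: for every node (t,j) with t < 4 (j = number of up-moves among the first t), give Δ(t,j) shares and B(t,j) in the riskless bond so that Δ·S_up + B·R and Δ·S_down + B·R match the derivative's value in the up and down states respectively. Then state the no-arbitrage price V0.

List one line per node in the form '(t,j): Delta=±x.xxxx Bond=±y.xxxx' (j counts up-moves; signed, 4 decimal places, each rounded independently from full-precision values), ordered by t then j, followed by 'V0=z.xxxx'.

Since d<R<u, set p* = (R−d)/(u−d) = 0.4545; price each node as the discounted p*-expectation of its children.
Payoff layer (t=4): V(4,0)=93.1000, V(4,1)=90.0900, V(4,2)=144.1400, V(4,3)=82.1000, V(4,4)=69.2000
  t=3,j=0: stock 47.0681 → up 66.3661 (V=90.0900), down 40.4786 (V=93.1000). Price 82.6413; hedge Δ=-0.1163, bond B=88.1140.
  t=3,j=1: stock 77.1699 → up 108.8095 (V=144.1400), down 66.3661 (V=90.0900). Price 103.2957; hedge Δ=1.2735, bond B=5.0229.
  t=3,j=2: stock 126.5227 → up 178.3970 (V=82.1000), down 108.8095 (V=144.1400). Price 104.4505; hedge Δ=-0.8915, bond B=217.2505.
  t=3,j=3: stock 207.4384 → up 292.4881 (V=69.2000), down 178.3970 (V=82.1000). Price 68.6814; hedge Δ=-0.1131, bond B=92.1360.
  t=2,j=0: stock 54.7304 → up 77.1699 (V=103.2957), down 47.0681 (V=82.6413). Price 82.9096; hedge Δ=0.6862, bond B=45.3562.
  t=2,j=1: stock 89.7324 → up 126.5227 (V=104.4505), down 77.1699 (V=103.2957). Price 93.5320; hedge Δ=0.0234, bond B=91.4324.
  t=2,j=2: stock 147.1194 → up 207.4384 (V=68.6814), down 126.5227 (V=104.4505). Price 79.4521; hedge Δ=-0.4421, bond B=144.4867.
  t=1,j=0: stock 63.6400 → up 89.7324 (V=93.5320), down 54.7304 (V=82.9096). Price 79.0432; hedge Δ=0.3035, bond B=59.7297.
  t=1,j=1: stock 104.3400 → up 147.1194 (V=79.4521), down 89.7324 (V=93.5320). Price 78.4973; hedge Δ=-0.2454, bond B=104.0973.
  t=0,j=0: stock 74.0000 → up 104.3400 (V=78.4973), down 63.6400 (V=79.0432). Price 70.9866; hedge Δ=-0.0134, bond B=71.9791.
Check: Δ(0,0)·S0 + B(0,0) = 70.9866 = V0.

(0,0): Delta=-0.0134 Bond=71.9791
(1,0): Delta=0.3035 Bond=59.7297
(1,1): Delta=-0.2454 Bond=104.0973
(2,0): Delta=0.6862 Bond=45.3562
(2,1): Delta=0.0234 Bond=91.4324
(2,2): Delta=-0.4421 Bond=144.4867
(3,0): Delta=-0.1163 Bond=88.1140
(3,1): Delta=1.2735 Bond=5.0229
(3,2): Delta=-0.8915 Bond=217.2505
(3,3): Delta=-0.1131 Bond=92.1360
V0=70.9866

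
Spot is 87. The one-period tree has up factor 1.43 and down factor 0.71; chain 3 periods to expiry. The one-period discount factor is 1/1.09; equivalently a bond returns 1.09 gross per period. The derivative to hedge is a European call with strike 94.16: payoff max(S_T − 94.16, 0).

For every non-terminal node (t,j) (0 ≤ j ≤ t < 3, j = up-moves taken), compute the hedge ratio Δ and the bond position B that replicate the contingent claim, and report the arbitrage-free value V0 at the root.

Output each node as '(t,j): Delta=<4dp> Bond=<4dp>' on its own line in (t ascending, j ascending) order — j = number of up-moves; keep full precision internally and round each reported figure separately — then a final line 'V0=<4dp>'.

Under the risk-neutral measure, an up-move has probability p* = (R−d)/(u−d) = 0.5278 and values discount at R = 1.09.
Terminal values V(3,·): V(3,0)=0.0000, V(3,1)=0.0000, V(3,2)=32.1535, V(3,3)=160.2460
(2,0): S=43.8567. Δ = (V_up−V_dn)/(S_up−S_dn) = (0.0000−0.0000)/(62.7151−31.1383) = 0.0000. V = [p*·0.0000 + (1−p*)·0.0000]/1.09 = 0.0000. B = V − Δ·S = 0.0000.
(2,1): S=88.3311. Δ = (V_up−V_dn)/(S_up−S_dn) = (32.1535−0.0000)/(126.3135−62.7151) = 0.5056. V = [p*·32.1535 + (1−p*)·0.0000]/1.09 = 15.5687. B = V − Δ·S = -29.0889.
(2,2): S=177.9063. Δ = (V_up−V_dn)/(S_up−S_dn) = (160.2460−32.1535)/(254.4060−126.3135) = 1.0000. V = [p*·160.2460 + (1−p*)·32.1535]/1.09 = 91.5210. B = V − Δ·S = -86.3853.
(1,0): S=61.7700. Δ = (V_up−V_dn)/(S_up−S_dn) = (15.5687−0.0000)/(88.3311−43.8567) = 0.3501. V = [p*·15.5687 + (1−p*)·0.0000]/1.09 = 7.5384. B = V − Δ·S = -14.0848.
(1,1): S=124.4100. Δ = (V_up−V_dn)/(S_up−S_dn) = (91.5210−15.5687)/(177.9063−88.3311) = 0.8479. V = [p*·91.5210 + (1−p*)·15.5687]/1.09 = 51.0593. B = V − Δ·S = -54.4300.
(0,0): S=87.0000. Δ = (V_up−V_dn)/(S_up−S_dn) = (51.0593−7.5384)/(124.4100−61.7700) = 0.6948. V = [p*·51.0593 + (1−p*)·7.5384]/1.09 = 27.9888. B = V − Δ·S = -32.4570.
Check: Δ(0,0)·S0 + B(0,0) = 27.9888 = V0.

(0,0): Delta=0.6948 Bond=-32.4570
(1,0): Delta=0.3501 Bond=-14.0848
(1,1): Delta=0.8479 Bond=-54.4300
(2,0): Delta=0.0000 Bond=0.0000
(2,1): Delta=0.5056 Bond=-29.0889
(2,2): Delta=1.0000 Bond=-86.3853
V0=27.9888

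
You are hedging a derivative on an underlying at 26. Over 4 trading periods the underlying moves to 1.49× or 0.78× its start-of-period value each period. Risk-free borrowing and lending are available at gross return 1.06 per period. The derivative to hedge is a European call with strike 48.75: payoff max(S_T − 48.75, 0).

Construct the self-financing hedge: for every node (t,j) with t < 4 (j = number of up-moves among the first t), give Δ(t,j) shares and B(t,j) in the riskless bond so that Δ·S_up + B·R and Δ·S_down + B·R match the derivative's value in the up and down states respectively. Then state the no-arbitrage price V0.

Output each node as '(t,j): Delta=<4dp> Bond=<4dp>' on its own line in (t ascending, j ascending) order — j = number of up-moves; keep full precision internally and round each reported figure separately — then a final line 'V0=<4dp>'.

(0,0): Delta=0.4060 Bond=-6.8768
(1,0): Delta=0.1763 Bond=-2.6303
(1,1): Delta=0.5907 Bond=-14.4446
(2,0): Delta=0.0000 Bond=0.0000
(2,1): Delta=0.3180 Bond=-7.0698
(2,2): Delta=0.8100 Bond=-27.9678
(3,0): Delta=0.0000 Bond=0.0000
(3,1): Delta=0.0000 Bond=0.0000
(3,2): Delta=0.5736 Bond=-19.0027
(3,3): Delta=1.0000 Bond=-45.9906
V0=3.6791

Risk-neutral probability p* = (R−d)/(u−d) = (1.06−0.78)/(1.49−0.78) = 0.3944.
At expiry t=4: V(4,0)=0.0000, V(4,1)=0.0000, V(4,2)=0.0000, V(4,3)=18.3352, V(4,4)=79.3999
Node (3,0) S=12.3384: V=(p*·0.0000+(1−p*)·0.0000)/1.06=0.0000; Δ=(0.0000−0.0000)/(18.3841−9.6239)=0.0000; B=V−Δ·S=0.0000
Node (3,1) S=23.5694: V=(p*·0.0000+(1−p*)·0.0000)/1.06=0.0000; Δ=(0.0000−0.0000)/(35.1184−18.3841)=0.0000; B=V−Δ·S=0.0000
Node (3,2) S=45.0236: V=(p*·18.3352+(1−p*)·0.0000)/1.06=6.8215; Δ=(18.3352−0.0000)/(67.0852−35.1184)=0.5736; B=V−Δ·S=-19.0027
Node (3,3) S=86.0067: V=(p*·79.3999+(1−p*)·18.3352)/1.06=40.0161; Δ=(79.3999−18.3352)/(128.1499−67.0852)=1.0000; B=V−Δ·S=-45.9906
Node (2,0) S=15.8184: V=(p*·0.0000+(1−p*)·0.0000)/1.06=0.0000; Δ=(0.0000−0.0000)/(23.5694−12.3384)=0.0000; B=V−Δ·S=0.0000
Node (2,1) S=30.2172: V=(p*·6.8215+(1−p*)·0.0000)/1.06=2.5379; Δ=(6.8215−0.0000)/(45.0236−23.5694)=0.3180; B=V−Δ·S=-7.0698
Node (2,2) S=57.7226: V=(p*·40.0161+(1−p*)·6.8215)/1.06=18.7852; Δ=(40.0161−6.8215)/(86.0067−45.0236)=0.8100; B=V−Δ·S=-27.9678
Node (1,0) S=20.2800: V=(p*·2.5379+(1−p*)·0.0000)/1.06=0.9442; Δ=(2.5379−0.0000)/(30.2172−15.8184)=0.1763; B=V−Δ·S=-2.6303
Node (1,1) S=38.7400: V=(p*·18.7852+(1−p*)·2.5379)/1.06=8.4390; Δ=(18.7852−2.5379)/(57.7226−30.2172)=0.5907; B=V−Δ·S=-14.4446
Node (0,0) S=26.0000: V=(p*·8.4390+(1−p*)·0.9442)/1.06=3.6791; Δ=(8.4390−0.9442)/(38.7400−20.2800)=0.4060; B=V−Δ·S=-6.8768
Check: Δ(0,0)·S0 + B(0,0) = 3.6791 = V0.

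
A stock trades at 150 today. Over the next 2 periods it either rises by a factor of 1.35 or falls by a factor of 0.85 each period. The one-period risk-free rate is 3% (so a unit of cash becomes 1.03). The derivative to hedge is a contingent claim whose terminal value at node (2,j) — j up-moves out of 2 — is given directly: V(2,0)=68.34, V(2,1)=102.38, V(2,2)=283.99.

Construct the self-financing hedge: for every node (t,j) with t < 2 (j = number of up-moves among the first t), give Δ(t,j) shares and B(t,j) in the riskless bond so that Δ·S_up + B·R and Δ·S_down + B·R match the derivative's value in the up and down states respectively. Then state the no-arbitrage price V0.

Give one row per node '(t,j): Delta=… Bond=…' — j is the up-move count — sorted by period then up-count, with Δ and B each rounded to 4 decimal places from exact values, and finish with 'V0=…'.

Under the risk-neutral measure, an up-move has probability p* = (R−d)/(u−d) = 0.3600 and values discount at R = 1.03.
At expiry t=2: V(2,0)=68.3400, V(2,1)=102.3800, V(2,2)=283.9900
Node (1,0) S=127.5000: V=(p*·102.3800+(1−p*)·68.3400)/1.03=78.2470; Δ=(102.3800−68.3400)/(172.1250−108.3750)=0.5340; B=V−Δ·S=10.1670
Node (1,1) S=202.5000: V=(p*·283.9900+(1−p*)·102.3800)/1.03=162.8734; Δ=(283.9900−102.3800)/(273.3750−172.1250)=1.7937; B=V−Δ·S=-200.3466
Node (0,0) S=150.0000: V=(p*·162.8734+(1−p*)·78.2470)/1.03=105.5461; Δ=(162.8734−78.2470)/(202.5000−127.5000)=1.1284; B=V−Δ·S=-63.7067
Each (Δ,B) replicates both successor values, so the strategy is self-financing and V0 is arbitrage-free.

(0,0): Delta=1.1284 Bond=-63.7067
(1,0): Delta=0.5340 Bond=10.1670
(1,1): Delta=1.7937 Bond=-200.3466
V0=105.5461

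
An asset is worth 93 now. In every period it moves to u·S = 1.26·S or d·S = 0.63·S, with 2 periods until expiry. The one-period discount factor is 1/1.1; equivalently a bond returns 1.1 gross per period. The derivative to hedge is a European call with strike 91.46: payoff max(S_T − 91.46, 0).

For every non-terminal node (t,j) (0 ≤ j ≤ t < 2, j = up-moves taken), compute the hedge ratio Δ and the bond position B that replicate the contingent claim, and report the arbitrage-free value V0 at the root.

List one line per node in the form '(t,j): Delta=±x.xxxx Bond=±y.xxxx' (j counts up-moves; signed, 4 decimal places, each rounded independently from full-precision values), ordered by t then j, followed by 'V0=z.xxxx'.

Since d<R<u, set p* = (R−d)/(u−d) = 0.7460; price each node as the discounted p*-expectation of its children.
Terminal payoffs: V(2,0)=0.0000, V(2,1)=0.0000, V(2,2)=56.1868
Node (1,0) S=58.5900: V=(p*·0.0000+(1−p*)·0.0000)/1.1=0.0000; Δ=(0.0000−0.0000)/(73.8234−36.9117)=0.0000; B=V−Δ·S=0.0000
Node (1,1) S=117.1800: V=(p*·56.1868+(1−p*)·0.0000)/1.1=38.1065; Δ=(56.1868−0.0000)/(147.6468−73.8234)=0.7611; B=V−Δ·S=-51.0789
Node (0,0) S=93.0000: V=(p*·38.1065+(1−p*)·0.0000)/1.1=25.8442; Δ=(38.1065−0.0000)/(117.1800−58.5900)=0.6504; B=V−Δ·S=-34.6423
Check: Δ(0,0)·S0 + B(0,0) = 25.8442 = V0.

(0,0): Delta=0.6504 Bond=-34.6423
(1,0): Delta=0.0000 Bond=0.0000
(1,1): Delta=0.7611 Bond=-51.0789
V0=25.8442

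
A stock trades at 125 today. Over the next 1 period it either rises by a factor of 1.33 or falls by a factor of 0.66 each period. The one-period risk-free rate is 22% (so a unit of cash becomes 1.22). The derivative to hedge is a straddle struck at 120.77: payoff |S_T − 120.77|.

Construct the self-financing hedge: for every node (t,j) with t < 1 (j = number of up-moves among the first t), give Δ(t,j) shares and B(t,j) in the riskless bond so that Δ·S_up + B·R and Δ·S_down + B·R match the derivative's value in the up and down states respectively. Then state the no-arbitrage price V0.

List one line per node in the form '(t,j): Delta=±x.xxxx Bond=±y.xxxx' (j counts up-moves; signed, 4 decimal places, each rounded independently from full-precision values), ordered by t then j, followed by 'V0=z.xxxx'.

Since d<R<u, set p* = (R−d)/(u−d) = 0.8358; price each node as the discounted p*-expectation of its children.
At expiry t=1: V(1,0)=38.2700, V(1,1)=45.4800
(0,0): S=125.0000. Δ = (V_up−V_dn)/(S_up−S_dn) = (45.4800−38.2700)/(166.2500−82.5000) = 0.0861. V = [p*·45.4800 + (1−p*)·38.2700]/1.22 = 36.3084. B = V − Δ·S = 25.5472.
Root portfolio cost Δ·125+B reproduces V0=36.3084.

(0,0): Delta=0.0861 Bond=25.5472
V0=36.3084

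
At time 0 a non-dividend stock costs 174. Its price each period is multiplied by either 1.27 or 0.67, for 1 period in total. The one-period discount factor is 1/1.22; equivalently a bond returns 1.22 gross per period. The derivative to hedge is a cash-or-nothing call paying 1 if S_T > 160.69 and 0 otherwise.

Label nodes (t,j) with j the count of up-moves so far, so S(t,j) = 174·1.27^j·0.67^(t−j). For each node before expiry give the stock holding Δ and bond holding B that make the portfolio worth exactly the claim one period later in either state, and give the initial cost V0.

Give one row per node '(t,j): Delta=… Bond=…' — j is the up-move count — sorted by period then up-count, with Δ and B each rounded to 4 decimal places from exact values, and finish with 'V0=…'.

No-arbitrage ⇒ martingale measure with p* = (R−d)/(u−d) = 0.9167.
Terminal payoffs: V(1,0)=0.0000, V(1,1)=1.0000
Node (0,0) S=174.0000: V=(p*·1.0000+(1−p*)·0.0000)/1.22=0.7514; Δ=(1.0000−0.0000)/(220.9800−116.5800)=0.0096; B=V−Δ·S=-0.9153
The time-0 hedge costs 0.7514, which is the no-arbitrage price.

(0,0): Delta=0.0096 Bond=-0.9153
V0=0.7514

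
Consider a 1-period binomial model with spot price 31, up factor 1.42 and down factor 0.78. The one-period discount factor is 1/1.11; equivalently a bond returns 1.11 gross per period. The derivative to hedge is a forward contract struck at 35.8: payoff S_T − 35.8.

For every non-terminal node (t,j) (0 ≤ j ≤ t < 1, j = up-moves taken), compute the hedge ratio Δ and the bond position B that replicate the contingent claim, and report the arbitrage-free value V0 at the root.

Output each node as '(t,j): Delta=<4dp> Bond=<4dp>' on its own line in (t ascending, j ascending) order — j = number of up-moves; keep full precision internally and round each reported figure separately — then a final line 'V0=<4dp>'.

The replicating-portfolio and risk-neutral prices coincide; use p* = (1.11−0.78)/(1.42−0.78) = 0.5156 for the latter.
Terminal payoffs: V(1,0)=-11.6200, V(1,1)=8.2200
Node (0,0) S=31.0000: V=(p*·8.2200+(1−p*)·-11.6200)/1.11=-1.2523; Δ=(8.2200−-11.6200)/(44.0200−24.1800)=1.0000; B=V−Δ·S=-32.2523
Root portfolio cost Δ·31+B reproduces V0=-1.2523.

(0,0): Delta=1.0000 Bond=-32.2523
V0=-1.2523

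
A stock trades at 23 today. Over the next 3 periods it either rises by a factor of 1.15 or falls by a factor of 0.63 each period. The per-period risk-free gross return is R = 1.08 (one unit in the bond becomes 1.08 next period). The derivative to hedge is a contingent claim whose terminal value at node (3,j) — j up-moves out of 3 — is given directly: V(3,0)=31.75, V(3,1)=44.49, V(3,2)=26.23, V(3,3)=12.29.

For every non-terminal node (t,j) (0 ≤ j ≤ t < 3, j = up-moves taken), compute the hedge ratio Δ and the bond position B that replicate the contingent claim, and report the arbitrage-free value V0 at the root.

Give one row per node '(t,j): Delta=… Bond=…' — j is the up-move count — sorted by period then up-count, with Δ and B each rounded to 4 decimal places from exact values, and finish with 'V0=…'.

No-arbitrage ⇒ martingale measure with p* = (R−d)/(u−d) = 0.8654.
Terminal values V(3,·): V(3,0)=31.7500, V(3,1)=44.4900, V(3,2)=26.2300, V(3,3)=12.2900
  t=2,j=0: stock 9.1287 → up 10.4980 (V=44.4900), down 5.7511 (V=31.7500). Price 39.6065; hedge Δ=2.6838, bond B=15.1065.
  t=2,j=1: stock 16.6635 → up 19.1630 (V=26.2300), down 10.4980 (V=44.4900). Price 26.5630; hedge Δ=-2.1073, bond B=61.6784.
  t=2,j=2: stock 30.4175 → up 34.9801 (V=12.2900), down 19.1630 (V=26.2300). Price 13.1172; hedge Δ=-0.8813, bond B=39.9249.
  t=1,j=0: stock 14.4900 → up 16.6635 (V=26.5630), down 9.1287 (V=39.6065). Price 26.2212; hedge Δ=-1.7311, bond B=51.3047.
  t=1,j=1: stock 26.4500 → up 30.4175 (V=13.1172), down 16.6635 (V=26.5630). Price 13.8215; hedge Δ=-0.9776, bond B=39.6789.
  t=0,j=0: stock 23.0000 → up 26.4500 (V=13.8215), down 14.4900 (V=26.2212). Price 14.3432; hedge Δ=-1.0368, bond B=38.1888.
Each (Δ,B) replicates both successor values, so the strategy is self-financing and V0 is arbitrage-free.

(0,0): Delta=-1.0368 Bond=38.1888
(1,0): Delta=-1.7311 Bond=51.3047
(1,1): Delta=-0.9776 Bond=39.6789
(2,0): Delta=2.6838 Bond=15.1065
(2,1): Delta=-2.1073 Bond=61.6784
(2,2): Delta=-0.8813 Bond=39.9249
V0=14.3432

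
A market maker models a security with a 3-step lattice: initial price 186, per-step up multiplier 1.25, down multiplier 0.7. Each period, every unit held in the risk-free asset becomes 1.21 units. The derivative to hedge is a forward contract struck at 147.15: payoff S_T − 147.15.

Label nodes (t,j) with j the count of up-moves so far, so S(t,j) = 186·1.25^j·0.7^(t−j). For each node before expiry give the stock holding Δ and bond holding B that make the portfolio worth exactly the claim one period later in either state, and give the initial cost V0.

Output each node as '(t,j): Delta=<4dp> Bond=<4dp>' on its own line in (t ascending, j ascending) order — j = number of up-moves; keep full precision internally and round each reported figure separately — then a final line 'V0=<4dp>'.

Risk-neutral probability p* = (R−d)/(u−d) = (1.21−0.7)/(1.25−0.7) = 0.9273.
Payoff layer (t=3): V(3,0)=-83.3520, V(3,1)=-33.2250, V(3,2)=56.2875, V(3,3)=216.1312
(2,0): S=91.1400. Δ = (V_up−V_dn)/(S_up−S_dn) = (-33.2250−-83.3520)/(113.9250−63.7980) = 1.0000. V = [p*·-33.2250 + (1−p*)·-83.3520]/1.21 = -30.4716. B = V − Δ·S = -121.6116.
(2,1): S=162.7500. Δ = (V_up−V_dn)/(S_up−S_dn) = (56.2875−-33.2250)/(203.4375−113.9250) = 1.0000. V = [p*·56.2875 + (1−p*)·-33.2250]/1.21 = 41.1384. B = V − Δ·S = -121.6116.
(2,2): S=290.6250. Δ = (V_up−V_dn)/(S_up−S_dn) = (216.1312−56.2875)/(363.2812−203.4375) = 1.0000. V = [p*·216.1312 + (1−p*)·56.2875]/1.21 = 169.0134. B = V − Δ·S = -121.6116.
(1,0): S=130.2000. Δ = (V_up−V_dn)/(S_up−S_dn) = (41.1384−-30.4716)/(162.7500−91.1400) = 1.0000. V = [p*·41.1384 + (1−p*)·-30.4716]/1.21 = 29.6946. B = V − Δ·S = -100.5054.
(1,1): S=232.5000. Δ = (V_up−V_dn)/(S_up−S_dn) = (169.0134−41.1384)/(290.6250−162.7500) = 1.0000. V = [p*·169.0134 + (1−p*)·41.1384]/1.21 = 131.9946. B = V − Δ·S = -100.5054.
(0,0): S=186.0000. Δ = (V_up−V_dn)/(S_up−S_dn) = (131.9946−29.6946)/(232.5000−130.2000) = 1.0000. V = [p*·131.9946 + (1−p*)·29.6946]/1.21 = 102.9377. B = V − Δ·S = -83.0623.
Check: Δ(0,0)·S0 + B(0,0) = 102.9377 = V0.

(0,0): Delta=1.0000 Bond=-83.0623
(1,0): Delta=1.0000 Bond=-100.5054
(1,1): Delta=1.0000 Bond=-100.5054
(2,0): Delta=1.0000 Bond=-121.6116
(2,1): Delta=1.0000 Bond=-121.6116
(2,2): Delta=1.0000 Bond=-121.6116
V0=102.9377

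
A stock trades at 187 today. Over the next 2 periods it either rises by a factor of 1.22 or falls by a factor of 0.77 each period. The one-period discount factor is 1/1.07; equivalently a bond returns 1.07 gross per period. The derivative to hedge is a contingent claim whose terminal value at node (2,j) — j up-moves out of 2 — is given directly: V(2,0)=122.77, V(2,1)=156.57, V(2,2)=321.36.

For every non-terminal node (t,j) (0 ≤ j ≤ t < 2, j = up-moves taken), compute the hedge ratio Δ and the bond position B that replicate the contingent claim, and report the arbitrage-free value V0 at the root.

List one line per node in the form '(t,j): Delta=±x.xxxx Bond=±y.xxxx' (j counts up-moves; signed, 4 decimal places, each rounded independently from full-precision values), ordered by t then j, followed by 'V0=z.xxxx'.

(0,0): Delta=1.3452 Bond=-54.1164
(1,0): Delta=0.5216 Bond=60.6864
(1,1): Delta=1.6052 Bond=-117.2000
V0=197.4447

The replicating-portfolio and risk-neutral prices coincide; use p* = (1.07−0.77)/(1.22−0.77) = 0.6667 for the latter.
Terminal payoffs: V(2,0)=122.7700, V(2,1)=156.5700, V(2,2)=321.3600
Node (1,0) S=143.9900: V=(p*·156.5700+(1−p*)·122.7700)/1.07=135.7975; Δ=(156.5700−122.7700)/(175.6678−110.8723)=0.5216; B=V−Δ·S=60.6864
Node (1,1) S=228.1400: V=(p*·321.3600+(1−p*)·156.5700)/1.07=249.0000; Δ=(321.3600−156.5700)/(278.3308−175.6678)=1.6052; B=V−Δ·S=-117.2000
Node (0,0) S=187.0000: V=(p*·249.0000+(1−p*)·135.7975)/1.07=197.4447; Δ=(249.0000−135.7975)/(228.1400−143.9900)=1.3452; B=V−Δ·S=-54.1164
Check: Δ(0,0)·S0 + B(0,0) = 197.4447 = V0.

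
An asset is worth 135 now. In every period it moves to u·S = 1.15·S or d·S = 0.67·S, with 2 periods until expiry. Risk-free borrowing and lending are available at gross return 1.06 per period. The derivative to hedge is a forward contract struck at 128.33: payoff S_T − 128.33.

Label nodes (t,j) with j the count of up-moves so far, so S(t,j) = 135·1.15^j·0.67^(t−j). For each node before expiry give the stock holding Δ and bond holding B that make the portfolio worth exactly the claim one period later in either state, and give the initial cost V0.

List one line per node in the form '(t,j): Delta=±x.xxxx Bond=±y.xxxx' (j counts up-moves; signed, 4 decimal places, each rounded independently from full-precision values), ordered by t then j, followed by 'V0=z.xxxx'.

Since d<R<u, set p* = (R−d)/(u−d) = 0.8125; price each node as the discounted p*-expectation of its children.
Payoff layer (t=2): V(2,0)=-67.7285, V(2,1)=-24.3125, V(2,2)=50.2075
  t=1,j=0: stock 90.4500 → up 104.0175 (V=-24.3125), down 60.6015 (V=-67.7285). Price -30.6160; hedge Δ=1.0000, bond B=-121.0660.
  t=1,j=1: stock 155.2500 → up 178.5375 (V=50.2075), down 104.0175 (V=-24.3125). Price 34.1840; hedge Δ=1.0000, bond B=-121.0660.
  t=0,j=0: stock 135.0000 → up 155.2500 (V=34.1840), down 90.4500 (V=-30.6160). Price 20.7868; hedge Δ=1.0000, bond B=-114.2132.
Root portfolio cost Δ·135+B reproduces V0=20.7868.

(0,0): Delta=1.0000 Bond=-114.2132
(1,0): Delta=1.0000 Bond=-121.0660
(1,1): Delta=1.0000 Bond=-121.0660
V0=20.7868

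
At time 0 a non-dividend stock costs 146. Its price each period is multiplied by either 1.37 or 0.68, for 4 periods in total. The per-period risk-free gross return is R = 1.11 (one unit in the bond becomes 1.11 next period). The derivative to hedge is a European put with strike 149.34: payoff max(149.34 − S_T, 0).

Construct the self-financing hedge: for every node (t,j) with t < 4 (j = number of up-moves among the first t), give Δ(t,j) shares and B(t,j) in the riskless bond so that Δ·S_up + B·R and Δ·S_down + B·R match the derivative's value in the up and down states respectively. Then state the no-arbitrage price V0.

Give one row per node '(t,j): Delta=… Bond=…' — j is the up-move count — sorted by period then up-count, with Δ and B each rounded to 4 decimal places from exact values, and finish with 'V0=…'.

No-arbitrage ⇒ martingale measure with p* = (R−d)/(u−d) = 0.6232.
Terminal payoffs: V(4,0)=118.1232, V(4,1)=86.4473, V(4,2)=22.6297, V(4,3)=0.0000, V(4,4)=0.0000
(3,0): S=45.9071. Δ = (V_up−V_dn)/(S_up−S_dn) = (86.4473−118.1232)/(62.8927−31.2168) = -1.0000. V = [p*·86.4473 + (1−p*)·118.1232]/1.11 = 88.6335. B = V − Δ·S = 134.5405.
(3,1): S=92.4892. Δ = (V_up−V_dn)/(S_up−S_dn) = (22.6297−86.4473)/(126.7103−62.8927) = -1.0000. V = [p*·22.6297 + (1−p*)·86.4473]/1.11 = 42.0513. B = V − Δ·S = 134.5405.
(3,2): S=186.3386. Δ = (V_up−V_dn)/(S_up−S_dn) = (0.0000−22.6297)/(255.2839−126.7103) = -0.1760. V = [p*·0.0000 + (1−p*)·22.6297]/1.11 = 7.6821. B = V − Δ·S = 40.4788.
(3,3): S=375.4175. Δ = (V_up−V_dn)/(S_up−S_dn) = (0.0000−0.0000)/(514.3220−255.2839) = 0.0000. V = [p*·0.0000 + (1−p*)·0.0000]/1.11 = 0.0000. B = V − Δ·S = 0.0000.
(2,0): S=67.5104. Δ = (V_up−V_dn)/(S_up−S_dn) = (42.0513−88.6335)/(92.4892−45.9071) = -1.0000. V = [p*·42.0513 + (1−p*)·88.6335]/1.11 = 53.6973. B = V − Δ·S = 121.2077.
(2,1): S=136.0136. Δ = (V_up−V_dn)/(S_up−S_dn) = (7.6821−42.0513)/(186.3386−92.4892) = -0.3662. V = [p*·7.6821 + (1−p*)·42.0513]/1.11 = 18.5881. B = V − Δ·S = 68.3985.
(2,2): S=274.0274. Δ = (V_up−V_dn)/(S_up−S_dn) = (0.0000−7.6821)/(375.4175−186.3386) = -0.0406. V = [p*·0.0000 + (1−p*)·7.6821]/1.11 = 2.6078. B = V − Δ·S = 13.7413.
(1,0): S=99.2800. Δ = (V_up−V_dn)/(S_up−S_dn) = (18.5881−53.6973)/(136.0136−67.5104) = -0.5125. V = [p*·18.5881 + (1−p*)·53.6973]/1.11 = 28.6646. B = V − Δ·S = 79.5474.
(1,1): S=200.0200. Δ = (V_up−V_dn)/(S_up−S_dn) = (2.6078−18.5881)/(274.0274−136.0136) = -0.1158. V = [p*·2.6078 + (1−p*)·18.5881]/1.11 = 7.7742. B = V − Δ·S = 30.9341.
(0,0): S=146.0000. Δ = (V_up−V_dn)/(S_up−S_dn) = (7.7742−28.6646)/(200.0200−99.2800) = -0.2074. V = [p*·7.7742 + (1−p*)·28.6646]/1.11 = 14.0955. B = V − Δ·S = 44.3713.
Root portfolio cost Δ·146+B reproduces V0=14.0955.

(0,0): Delta=-0.2074 Bond=44.3713
(1,0): Delta=-0.5125 Bond=79.5474
(1,1): Delta=-0.1158 Bond=30.9341
(2,0): Delta=-1.0000 Bond=121.2077
(2,1): Delta=-0.3662 Bond=68.3985
(2,2): Delta=-0.0406 Bond=13.7413
(3,0): Delta=-1.0000 Bond=134.5405
(3,1): Delta=-1.0000 Bond=134.5405
(3,2): Delta=-0.1760 Bond=40.4788
(3,3): Delta=0.0000 Bond=0.0000
V0=14.0955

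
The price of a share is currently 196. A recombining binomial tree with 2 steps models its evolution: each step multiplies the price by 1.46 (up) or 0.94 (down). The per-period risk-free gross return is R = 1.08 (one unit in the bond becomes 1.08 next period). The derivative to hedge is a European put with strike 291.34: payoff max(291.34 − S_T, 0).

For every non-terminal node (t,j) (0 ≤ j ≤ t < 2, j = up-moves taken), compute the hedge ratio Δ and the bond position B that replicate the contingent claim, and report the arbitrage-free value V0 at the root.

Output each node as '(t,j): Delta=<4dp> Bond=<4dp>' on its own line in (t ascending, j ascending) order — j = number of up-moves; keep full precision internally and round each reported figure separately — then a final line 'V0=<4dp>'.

The replicating-portfolio and risk-neutral prices coincide; use p* = (1.08−0.94)/(1.46−0.94) = 0.2692 for the latter.
Terminal payoffs: V(2,0)=118.1544, V(2,1)=22.3496, V(2,2)=0.0000
(1,0): S=184.2400. Δ = (V_up−V_dn)/(S_up−S_dn) = (22.3496−118.1544)/(268.9904−173.1856) = -1.0000. V = [p*·22.3496 + (1−p*)·118.1544]/1.08 = 85.5193. B = V − Δ·S = 269.7593.
(1,1): S=286.1600. Δ = (V_up−V_dn)/(S_up−S_dn) = (0.0000−22.3496)/(417.7936−268.9904) = -0.1502. V = [p*·0.0000 + (1−p*)·22.3496]/1.08 = 15.1226. B = V − Δ·S = 58.1026.
(0,0): S=196.0000. Δ = (V_up−V_dn)/(S_up−S_dn) = (15.1226−85.5193)/(286.1600−184.2400) = -0.6907. V = [p*·15.1226 + (1−p*)·85.5193]/1.08 = 61.6355. B = V − Δ·S = 197.0137.
Root portfolio cost Δ·196+B reproduces V0=61.6355.

(0,0): Delta=-0.6907 Bond=197.0137
(1,0): Delta=-1.0000 Bond=269.7593
(1,1): Delta=-0.1502 Bond=58.1026
V0=61.6355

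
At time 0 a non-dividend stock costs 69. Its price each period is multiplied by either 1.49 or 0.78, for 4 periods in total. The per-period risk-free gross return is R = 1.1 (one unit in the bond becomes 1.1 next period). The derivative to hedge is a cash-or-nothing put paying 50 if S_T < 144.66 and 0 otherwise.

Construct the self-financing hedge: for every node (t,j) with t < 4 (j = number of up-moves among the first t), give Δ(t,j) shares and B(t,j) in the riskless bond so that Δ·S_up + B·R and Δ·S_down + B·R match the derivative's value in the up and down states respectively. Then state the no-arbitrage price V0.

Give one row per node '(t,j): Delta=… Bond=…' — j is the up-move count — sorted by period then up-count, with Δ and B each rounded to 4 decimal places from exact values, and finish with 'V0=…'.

(0,0): Delta=-0.2567 Bond=43.5828
(1,0): Delta=-0.2197 Bond=45.9490
(1,1): Delta=-0.2803 Bond=50.3690
(2,0): Delta=0.0000 Bond=41.3223
(2,1): Delta=-0.3598 Bond=61.7826
(2,2): Delta=-0.2296 Bond=47.6342
(3,0): Delta=0.0000 Bond=45.4545
(3,1): Delta=0.0000 Bond=45.4545
(3,2): Delta=-0.5894 Bond=95.3905
(3,3): Delta=0.0000 Bond=0.0000
V0=25.8718

Under the risk-neutral measure, an up-move has probability p* = (R−d)/(u−d) = 0.4507 and values discount at R = 1.1.
At expiry t=4: V(4,0)=50.0000, V(4,1)=50.0000, V(4,2)=50.0000, V(4,3)=0.0000, V(4,4)=0.0000
(3,0): S=32.7441. Δ = (V_up−V_dn)/(S_up−S_dn) = (50.0000−50.0000)/(48.7887−25.5404) = 0.0000. V = [p*·50.0000 + (1−p*)·50.0000]/1.1 = 45.4545. B = V − Δ·S = 45.4545.
(3,1): S=62.5496. Δ = (V_up−V_dn)/(S_up−S_dn) = (50.0000−50.0000)/(93.1989−48.7887) = 0.0000. V = [p*·50.0000 + (1−p*)·50.0000]/1.1 = 45.4545. B = V − Δ·S = 45.4545.
(3,2): S=119.4858. Δ = (V_up−V_dn)/(S_up−S_dn) = (0.0000−50.0000)/(178.0338−93.1989) = -0.5894. V = [p*·0.0000 + (1−p*)·50.0000]/1.1 = 24.9680. B = V − Δ·S = 95.3905.
(3,3): S=228.2485. Δ = (V_up−V_dn)/(S_up−S_dn) = (0.0000−0.0000)/(340.0902−178.0338) = 0.0000. V = [p*·0.0000 + (1−p*)·0.0000]/1.1 = 0.0000. B = V − Δ·S = 0.0000.
(2,0): S=41.9796. Δ = (V_up−V_dn)/(S_up−S_dn) = (45.4545−45.4545)/(62.5496−32.7441) = 0.0000. V = [p*·45.4545 + (1−p*)·45.4545]/1.1 = 41.3223. B = V − Δ·S = 41.3223.
(2,1): S=80.1918. Δ = (V_up−V_dn)/(S_up−S_dn) = (24.9680−45.4545)/(119.4858−62.5496) = -0.3598. V = [p*·24.9680 + (1−p*)·45.4545]/1.1 = 32.9283. B = V − Δ·S = 61.7826.
(2,2): S=153.1869. Δ = (V_up−V_dn)/(S_up−S_dn) = (0.0000−24.9680)/(228.2485−119.4858) = -0.2296. V = [p*·0.0000 + (1−p*)·24.9680]/1.1 = 12.4680. B = V − Δ·S = 47.6342.
(1,0): S=53.8200. Δ = (V_up−V_dn)/(S_up−S_dn) = (32.9283−41.3223)/(80.1918−41.9796) = -0.2197. V = [p*·32.9283 + (1−p*)·41.3223]/1.1 = 34.1265. B = V − Δ·S = 45.9490.
(1,1): S=102.8100. Δ = (V_up−V_dn)/(S_up−S_dn) = (12.4680−32.9283)/(153.1869−80.1918) = -0.2803. V = [p*·12.4680 + (1−p*)·32.9283]/1.1 = 21.5516. B = V − Δ·S = 50.3690.
(0,0): S=69.0000. Δ = (V_up−V_dn)/(S_up−S_dn) = (21.5516−34.1265)/(102.8100−53.8200) = -0.2567. V = [p*·21.5516 + (1−p*)·34.1265]/1.1 = 25.8718. B = V − Δ·S = 43.5828.
Self-financing check: at every node Δ·S+B equals the discounted successor values.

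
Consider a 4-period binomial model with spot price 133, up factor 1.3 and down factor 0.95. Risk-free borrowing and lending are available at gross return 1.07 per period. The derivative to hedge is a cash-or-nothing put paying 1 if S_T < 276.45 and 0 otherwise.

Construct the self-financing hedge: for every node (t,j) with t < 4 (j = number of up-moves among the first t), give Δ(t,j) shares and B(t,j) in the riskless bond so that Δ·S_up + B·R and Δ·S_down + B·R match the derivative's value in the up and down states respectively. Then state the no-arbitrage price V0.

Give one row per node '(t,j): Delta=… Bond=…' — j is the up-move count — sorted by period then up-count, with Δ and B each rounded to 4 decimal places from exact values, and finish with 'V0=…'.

Since d<R<u, set p* = (R−d)/(u−d) = 0.3429; price each node as the discounted p*-expectation of its children.
Terminal payoffs: V(4,0)=1.0000, V(4,1)=1.0000, V(4,2)=1.0000, V(4,3)=0.0000, V(4,4)=0.0000
(3,0): S=114.0309. Δ = (V_up−V_dn)/(S_up−S_dn) = (1.0000−1.0000)/(148.2401−108.3293) = 0.0000. V = [p*·1.0000 + (1−p*)·1.0000]/1.07 = 0.9346. B = V − Δ·S = 0.9346.
(3,1): S=156.0422. Δ = (V_up−V_dn)/(S_up−S_dn) = (1.0000−1.0000)/(202.8549−148.2401) = 0.0000. V = [p*·1.0000 + (1−p*)·1.0000]/1.07 = 0.9346. B = V − Δ·S = 0.9346.
(3,2): S=213.5315. Δ = (V_up−V_dn)/(S_up−S_dn) = (0.0000−1.0000)/(277.5910−202.8549) = -0.0134. V = [p*·0.0000 + (1−p*)·1.0000]/1.07 = 0.6142. B = V − Δ·S = 3.4713.
(3,3): S=292.2010. Δ = (V_up−V_dn)/(S_up−S_dn) = (0.0000−0.0000)/(379.8613−277.5910) = 0.0000. V = [p*·0.0000 + (1−p*)·0.0000]/1.07 = 0.0000. B = V − Δ·S = 0.0000.
(2,0): S=120.0325. Δ = (V_up−V_dn)/(S_up−S_dn) = (0.9346−0.9346)/(156.0422−114.0309) = 0.0000. V = [p*·0.9346 + (1−p*)·0.9346]/1.07 = 0.8734. B = V − Δ·S = 0.8734.
(2,1): S=164.2550. Δ = (V_up−V_dn)/(S_up−S_dn) = (0.6142−0.9346)/(213.5315−156.0422) = -0.0056. V = [p*·0.6142 + (1−p*)·0.9346]/1.07 = 0.7708. B = V − Δ·S = 1.6863.
(2,2): S=224.7700. Δ = (V_up−V_dn)/(S_up−S_dn) = (0.0000−0.6142)/(292.2010−213.5315) = -0.0078. V = [p*·0.0000 + (1−p*)·0.6142]/1.07 = 0.3772. B = V − Δ·S = 2.1319.
(1,0): S=126.3500. Δ = (V_up−V_dn)/(S_up−S_dn) = (0.7708−0.8734)/(164.2550−120.0325) = -0.0023. V = [p*·0.7708 + (1−p*)·0.8734]/1.07 = 0.7834. B = V − Δ·S = 1.0768.
(1,1): S=172.9000. Δ = (V_up−V_dn)/(S_up−S_dn) = (0.3772−0.7708)/(224.7700−164.2550) = -0.0065. V = [p*·0.3772 + (1−p*)·0.7708]/1.07 = 0.5942. B = V − Δ·S = 1.7187.
(0,0): S=133.0000. Δ = (V_up−V_dn)/(S_up−S_dn) = (0.5942−0.7834)/(172.9000−126.3500) = -0.0041. V = [p*·0.5942 + (1−p*)·0.7834]/1.07 = 0.6715. B = V − Δ·S = 1.2120.
Self-financing check: at every node Δ·S+B equals the discounted successor values.

(0,0): Delta=-0.0041 Bond=1.2120
(1,0): Delta=-0.0023 Bond=1.0768
(1,1): Delta=-0.0065 Bond=1.7187
(2,0): Delta=0.0000 Bond=0.8734
(2,1): Delta=-0.0056 Bond=1.6863
(2,2): Delta=-0.0078 Bond=2.1319
(3,0): Delta=0.0000 Bond=0.9346
(3,1): Delta=0.0000 Bond=0.9346
(3,2): Delta=-0.0134 Bond=3.4713
(3,3): Delta=0.0000 Bond=0.0000
V0=0.6715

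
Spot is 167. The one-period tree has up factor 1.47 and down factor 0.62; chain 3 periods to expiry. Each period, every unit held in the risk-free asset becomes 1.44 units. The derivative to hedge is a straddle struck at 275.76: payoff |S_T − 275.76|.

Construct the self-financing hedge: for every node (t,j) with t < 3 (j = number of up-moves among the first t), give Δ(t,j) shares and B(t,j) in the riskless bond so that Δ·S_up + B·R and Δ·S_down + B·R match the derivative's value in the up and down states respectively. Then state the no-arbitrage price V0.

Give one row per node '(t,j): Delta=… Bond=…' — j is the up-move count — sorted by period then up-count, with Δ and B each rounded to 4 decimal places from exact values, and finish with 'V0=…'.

The replicating-portfolio and risk-neutral prices coincide; use p* = (1.44−0.62)/(1.47−0.62) = 0.9647 for the latter.
Terminal payoffs: V(3,0)=235.9592, V(3,1)=181.3936, V(3,2)=52.0204, V(3,3)=254.7193
  t=2,j=0: stock 64.1948 → up 94.3664 (V=181.3936), down 39.8008 (V=235.9592). Price 127.3052; hedge Δ=-1.0000, bond B=191.5000.
  t=2,j=1: stock 152.2038 → up 223.7396 (V=52.0204), down 94.3664 (V=181.3936). Price 39.2962; hedge Δ=-1.0000, bond B=191.5000.
  t=2,j=2: stock 360.8703 → up 530.4793 (V=254.7193), down 223.7396 (V=52.0204). Price 171.9203; hedge Δ=0.6608, bond B=-66.5490.
  t=1,j=0: stock 103.5400 → up 152.2038 (V=39.2962), down 64.1948 (V=127.3052). Price 29.4461; hedge Δ=-1.0000, bond B=132.9861.
  t=1,j=1: stock 245.4900 → up 360.8703 (V=171.9203), down 152.2038 (V=39.2962). Price 116.1385; hedge Δ=0.6356, bond B=-39.8899.
  t=0,j=0: stock 167.0000 → up 245.4900 (V=116.1385), down 103.5400 (V=29.4461). Price 78.5269; hedge Δ=0.6107, bond B=-23.4641.
Self-financing check: at every node Δ·S+B equals the discounted successor values.

(0,0): Delta=0.6107 Bond=-23.4641
(1,0): Delta=-1.0000 Bond=132.9861
(1,1): Delta=0.6356 Bond=-39.8899
(2,0): Delta=-1.0000 Bond=191.5000
(2,1): Delta=-1.0000 Bond=191.5000
(2,2): Delta=0.6608 Bond=-66.5490
V0=78.5269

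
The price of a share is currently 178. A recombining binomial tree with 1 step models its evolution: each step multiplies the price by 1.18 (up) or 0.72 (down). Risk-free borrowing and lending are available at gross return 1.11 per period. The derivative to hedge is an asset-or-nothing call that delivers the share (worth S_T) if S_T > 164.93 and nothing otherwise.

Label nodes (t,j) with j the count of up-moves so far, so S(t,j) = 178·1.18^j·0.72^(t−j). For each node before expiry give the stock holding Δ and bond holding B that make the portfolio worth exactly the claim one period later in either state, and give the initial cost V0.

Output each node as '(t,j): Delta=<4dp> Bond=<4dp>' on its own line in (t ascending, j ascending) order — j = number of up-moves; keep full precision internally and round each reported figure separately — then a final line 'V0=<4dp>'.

(0,0): Delta=2.5652 Bond=-296.1786
V0=160.4301

Since d<R<u, set p* = (R−d)/(u−d) = 0.8478; price each node as the discounted p*-expectation of its children.
Payoff layer (t=1): V(1,0)=0.0000, V(1,1)=210.0400
  t=0,j=0: stock 178.0000 → up 210.0400 (V=210.0400), down 128.1600 (V=0.0000). Price 160.4301; hedge Δ=2.5652, bond B=-296.1786.
Root portfolio cost Δ·178+B reproduces V0=160.4301.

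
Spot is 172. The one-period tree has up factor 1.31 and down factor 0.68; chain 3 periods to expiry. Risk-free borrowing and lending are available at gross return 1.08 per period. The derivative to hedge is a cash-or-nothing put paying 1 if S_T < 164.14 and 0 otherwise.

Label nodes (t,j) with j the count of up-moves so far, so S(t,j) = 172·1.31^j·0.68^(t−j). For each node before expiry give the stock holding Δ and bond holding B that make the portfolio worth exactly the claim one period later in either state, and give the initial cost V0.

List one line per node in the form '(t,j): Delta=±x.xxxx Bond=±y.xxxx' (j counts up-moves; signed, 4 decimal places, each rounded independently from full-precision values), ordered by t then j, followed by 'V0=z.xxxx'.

Since d<R<u, set p* = (R−d)/(u−d) = 0.6349; price each node as the discounted p*-expectation of its children.
Terminal values V(3,·): V(3,0)=1.0000, V(3,1)=1.0000, V(3,2)=0.0000, V(3,3)=0.0000
(2,0): S=79.5328. Δ = (V_up−V_dn)/(S_up−S_dn) = (1.0000−1.0000)/(104.1880−54.0823) = 0.0000. V = [p*·1.0000 + (1−p*)·1.0000]/1.08 = 0.9259. B = V − Δ·S = 0.9259.
(2,1): S=153.2176. Δ = (V_up−V_dn)/(S_up−S_dn) = (0.0000−1.0000)/(200.7151−104.1880) = -0.0104. V = [p*·0.0000 + (1−p*)·1.0000]/1.08 = 0.3380. B = V − Δ·S = 1.9253.
(2,2): S=295.1692. Δ = (V_up−V_dn)/(S_up−S_dn) = (0.0000−0.0000)/(386.6717−200.7151) = 0.0000. V = [p*·0.0000 + (1−p*)·0.0000]/1.08 = 0.0000. B = V − Δ·S = 0.0000.
(1,0): S=116.9600. Δ = (V_up−V_dn)/(S_up−S_dn) = (0.3380−0.9259)/(153.2176−79.5328) = -0.0080. V = [p*·0.3380 + (1−p*)·0.9259]/1.08 = 0.5117. B = V − Δ·S = 1.4449.
(1,1): S=225.3200. Δ = (V_up−V_dn)/(S_up−S_dn) = (0.0000−0.3380)/(295.1692−153.2176) = -0.0024. V = [p*·0.0000 + (1−p*)·0.3380]/1.08 = 0.1143. B = V − Δ·S = 0.6508.
(0,0): S=172.0000. Δ = (V_up−V_dn)/(S_up−S_dn) = (0.1143−0.5117)/(225.3200−116.9600) = -0.0037. V = [p*·0.1143 + (1−p*)·0.5117]/1.08 = 0.2402. B = V − Δ·S = 0.8710.
The time-0 hedge costs 0.2402, which is the no-arbitrage price.

(0,0): Delta=-0.0037 Bond=0.8710
(1,0): Delta=-0.0080 Bond=1.4449
(1,1): Delta=-0.0024 Bond=0.6508
(2,0): Delta=0.0000 Bond=0.9259
(2,1): Delta=-0.0104 Bond=1.9253
(2,2): Delta=0.0000 Bond=0.0000
V0=0.2402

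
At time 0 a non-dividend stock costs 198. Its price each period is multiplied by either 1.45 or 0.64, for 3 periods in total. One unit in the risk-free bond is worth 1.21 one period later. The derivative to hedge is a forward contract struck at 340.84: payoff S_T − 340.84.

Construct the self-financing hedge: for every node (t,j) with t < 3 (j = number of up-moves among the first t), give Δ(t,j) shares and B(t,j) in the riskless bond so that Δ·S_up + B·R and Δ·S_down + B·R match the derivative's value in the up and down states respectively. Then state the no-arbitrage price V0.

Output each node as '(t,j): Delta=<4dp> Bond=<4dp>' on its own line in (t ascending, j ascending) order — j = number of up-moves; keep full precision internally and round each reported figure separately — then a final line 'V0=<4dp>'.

(0,0): Delta=1.0000 Bond=-192.3953
(1,0): Delta=1.0000 Bond=-232.7983
(1,1): Delta=1.0000 Bond=-232.7983
(2,0): Delta=1.0000 Bond=-281.6860
(2,1): Delta=1.0000 Bond=-281.6860
(2,2): Delta=1.0000 Bond=-281.6860
V0=5.6047

The replicating-portfolio and risk-neutral prices coincide; use p* = (1.21−0.64)/(1.45−0.64) = 0.7037 for the latter.
Terminal payoffs: V(3,0)=-288.9355, V(3,1)=-223.2438, V(3,2)=-74.4112, V(3,3)=262.7878
  t=2,j=0: stock 81.1008 → up 117.5962 (V=-223.2438), down 51.9045 (V=-288.9355). Price -200.5852; hedge Δ=1.0000, bond B=-281.6860.
  t=2,j=1: stock 183.7440 → up 266.4288 (V=-74.4112), down 117.5962 (V=-223.2438). Price -97.9420; hedge Δ=1.0000, bond B=-281.6860.
  t=2,j=2: stock 416.2950 → up 603.6277 (V=262.7878), down 266.4288 (V=-74.4112). Price 134.6090; hedge Δ=1.0000, bond B=-281.6860.
  t=1,j=0: stock 126.7200 → up 183.7440 (V=-97.9420), down 81.1008 (V=-200.5852). Price -106.0783; hedge Δ=1.0000, bond B=-232.7983.
  t=1,j=1: stock 287.1000 → up 416.2950 (V=134.6090), down 183.7440 (V=-97.9420). Price 54.3017; hedge Δ=1.0000, bond B=-232.7983.
  t=0,j=0: stock 198.0000 → up 287.1000 (V=54.3017), down 126.7200 (V=-106.0783). Price 5.6047; hedge Δ=1.0000, bond B=-192.3953.
Check: Δ(0,0)·S0 + B(0,0) = 5.6047 = V0.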